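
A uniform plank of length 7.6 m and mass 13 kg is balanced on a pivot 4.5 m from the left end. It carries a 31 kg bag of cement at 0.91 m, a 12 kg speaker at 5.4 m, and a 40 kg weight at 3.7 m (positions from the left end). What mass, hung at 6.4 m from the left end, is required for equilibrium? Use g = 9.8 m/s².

Sum moments about the pivot (at 4.5 m from the left end) (the support reaction has zero arm there).
Beam weight: 13 × 9.8 = 127.4 N down at 3.8 m → arm 0.7 m, τ = 127.4 × 0.7 = 89.18 N·m counterclockwise.
Bag of cement: 31 × 9.8 = 303.8 N down at 0.91 m → arm 3.59 m, τ = 303.8 × 3.59 = 1091 N·m counterclockwise.
Speaker: 12 × 9.8 = 117.6 N down at 5.4 m → arm 0.9 m, τ = 117.6 × 0.9 = 105.8 N·m clockwise.
Weight: 40 × 9.8 = 392 N down at 3.7 m → arm 0.8 m, τ = 392 × 0.8 = 313.6 N·m counterclockwise.
Net moment of known loads = 1388 N·m counterclockwise.
An unknown mass m at 6.4 m has arm 1.9 m; its moment is m·g·1.9 clockwise.
For rotational equilibrium, m × 9.8 × 1.9 = 1388, so m = 1388 / (9.8 × 1.9) = 74.5 kg.

m ≈ 74.5 kg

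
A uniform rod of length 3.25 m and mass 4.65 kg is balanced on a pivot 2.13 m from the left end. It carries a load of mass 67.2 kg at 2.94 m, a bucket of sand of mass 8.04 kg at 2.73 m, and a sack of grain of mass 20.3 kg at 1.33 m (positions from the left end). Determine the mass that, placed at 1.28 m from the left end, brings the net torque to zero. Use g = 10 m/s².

Sum moments about the pivot (at 2.13 m from the left end) (the support reaction has zero arm there).
Beam weight: 4.65 × 10 = 46.5 N down at 1.625 m → arm 0.505 m, τ = 46.5 × 0.505 = 23.48 N·m counterclockwise.
Load: 67.2 × 10 = 672 N down at 2.94 m → arm 0.81 m, τ = 672 × 0.81 = 544.3 N·m clockwise.
Bucket of sand: 8.04 × 10 = 80.4 N down at 2.73 m → arm 0.6 m, τ = 80.4 × 0.6 = 48.24 N·m clockwise.
Sack of grain: 20.3 × 10 = 203 N down at 1.33 m → arm 0.8 m, τ = 203 × 0.8 = 162.4 N·m counterclockwise.
Net moment of known loads = 406.7 N·m clockwise.
An unknown mass m at 1.28 m has arm 0.85 m; its moment is m·g·0.85 counterclockwise.
For rotational equilibrium, m × 10 × 0.85 = 406.7, so m = 406.7 / (10 × 0.85) = 47.8 kg.

m ≈ 47.8 kg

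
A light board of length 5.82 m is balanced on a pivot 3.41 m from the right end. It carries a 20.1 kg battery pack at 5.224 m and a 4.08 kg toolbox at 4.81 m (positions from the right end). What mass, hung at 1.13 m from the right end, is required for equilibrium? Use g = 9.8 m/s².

Sum moments about the pivot (at 3.41 m from the right end) (the support reaction has zero arm there).
Battery pack: 20.1 × 9.8 = 197 N down at 5.224 m → arm 1.814 m, τ = 197 × 1.814 = 357.4 N·m counterclockwise.
Toolbox: 4.08 × 9.8 = 39.98 N down at 4.81 m → arm 1.4 m, τ = 39.98 × 1.4 = 55.97 N·m counterclockwise.
Net moment of known loads = 413.4 N·m counterclockwise.
An unknown mass m at 1.13 m has arm 2.28 m; its moment is m·g·2.28 clockwise.
Balancing moments: m × 9.8 × 2.28 = 413.4, giving m = 413.4 / (9.8 × 2.28) = 18.5 kg.

m ≈ 18.5 kg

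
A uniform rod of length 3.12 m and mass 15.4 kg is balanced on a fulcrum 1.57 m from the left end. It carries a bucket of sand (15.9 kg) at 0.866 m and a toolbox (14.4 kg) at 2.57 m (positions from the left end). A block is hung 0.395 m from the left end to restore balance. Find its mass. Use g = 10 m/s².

m ≈ 2.6 kg

Take moments about the fulcrum (at 1.57 m from the left end).
Beam weight: 15.4 × 10 = 154 N down at 1.56 m → arm 0.01 m, τ = 154 × 0.01 = 1.54 N·m counterclockwise.
Bucket of sand: 15.9 × 10 = 159 N down at 0.866 m → arm 0.704 m, τ = 159 × 0.704 = 111.9 N·m counterclockwise.
Toolbox: 14.4 × 10 = 144 N down at 2.57 m → arm 1 m, τ = 144 × 1 = 144 N·m clockwise.
Net moment of known loads = 30.56 N·m clockwise.
An unknown mass m at 0.395 m has arm 1.175 m; its moment is m·g·1.175 counterclockwise.
Στ = 0 ⇒ m × 10 × 1.175 = 30.56 ⇒ m = 30.56 / (10 × 1.175) = 2.6 kg.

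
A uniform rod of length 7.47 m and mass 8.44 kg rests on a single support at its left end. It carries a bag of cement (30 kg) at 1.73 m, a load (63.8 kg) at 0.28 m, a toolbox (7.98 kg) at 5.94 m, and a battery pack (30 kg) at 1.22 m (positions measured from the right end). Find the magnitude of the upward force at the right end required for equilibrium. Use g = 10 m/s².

F ≈ 1150 N

Take moments about the left end.
Beam weight: 8.44 × 10 = 84.4 N down at 3.735 m → arm 3.735 m, τ = 84.4 × 3.735 = 315.2 N·m clockwise.
Bag of cement: 30 × 10 = 300 N down at 1.73 m → arm 5.74 m, τ = 300 × 5.74 = 1722 N·m clockwise.
Load: 63.8 × 10 = 638 N down at 0.28 m → arm 7.19 m, τ = 638 × 7.19 = 4587 N·m clockwise.
Toolbox: 7.98 × 10 = 79.8 N down at 5.94 m → arm 1.53 m, τ = 79.8 × 1.53 = 122.1 N·m clockwise.
Battery pack: 30 × 10 = 300 N down at 1.22 m → arm 6.25 m, τ = 300 × 6.25 = 1875 N·m clockwise.
Net moment of the loads = 8621 N·m clockwise.
The upward force F acts at the right end, arm 7.47 m, giving F × 7.47 counterclockwise.
Balancing moments: F × 7.47 = 8621, giving F = 8621 / 7.47 = 1150 N.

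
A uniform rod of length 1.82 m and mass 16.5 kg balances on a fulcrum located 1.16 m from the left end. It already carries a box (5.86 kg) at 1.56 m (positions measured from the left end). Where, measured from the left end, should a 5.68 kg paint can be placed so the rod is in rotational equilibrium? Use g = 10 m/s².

Taking torques about the fulcrum (at 1.16 m from the left end):
Beam weight: 16.5 × 10 = 165 N down at 0.91 m → arm 0.25 m, τ = 165 × 0.25 = 41.25 N·m counterclockwise.
Box: 5.86 × 10 = 58.6 N down at 1.56 m → arm 0.4 m, τ = 58.6 × 0.4 = 23.44 N·m clockwise.
Net moment of existing loads = 17.81 N·m counterclockwise.
The paint can weighs 5.68 × 10 = 56.8 N and must supply an equal clockwise moment, so its lever arm about the fulcrum is 17.81 / 56.8 = 0.314 m.
That puts it at 1.16 + 0.314 = 1.47 m from the left end.

x ≈ 1.47 m from the left end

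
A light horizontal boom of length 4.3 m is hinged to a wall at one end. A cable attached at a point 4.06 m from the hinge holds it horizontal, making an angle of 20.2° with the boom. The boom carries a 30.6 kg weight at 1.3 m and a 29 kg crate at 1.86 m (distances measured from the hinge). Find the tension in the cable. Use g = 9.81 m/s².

T ≈ 656 N

Take moments about the hinge.
Weight: 30.6 × 9.81 = 300.2 N down at 1.3 m → arm 1.3 m, τ = 300.2 × 1.3 = 390.3 N·m clockwise.
Crate: 29 × 9.81 = 284.5 N down at 1.86 m → arm 1.86 m, τ = 284.5 × 1.86 = 529.2 N·m clockwise.
Total clockwise load moment = 919.5 N·m.
The cable tension T acts at 4.06 m; only its component perpendicular to the boom, T sinθ, produces torque. sin 20.2° = 0.3453.
Στ = 0 ⇒ T × 4.06 × 0.3453 = 919.5 ⇒ T = 919.5 / 1.402 = 656 N.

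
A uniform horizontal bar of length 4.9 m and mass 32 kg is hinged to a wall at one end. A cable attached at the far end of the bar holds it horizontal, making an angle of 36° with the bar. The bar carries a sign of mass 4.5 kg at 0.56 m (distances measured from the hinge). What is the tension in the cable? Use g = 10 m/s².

Taking torques about the hinge:
Beam weight: 32 × 10 = 320 N down at 2.45 m → arm 2.45 m, τ = 320 × 2.45 = 784 N·m clockwise.
Sign: 4.5 × 10 = 45 N down at 0.56 m → arm 0.56 m, τ = 45 × 0.56 = 25.2 N·m clockwise.
Total clockwise load moment = 809.2 N·m.
The cable tension T acts at 4.9 m; only its component perpendicular to the bar, T sinθ, produces torque. sin 36° = 0.5878.
Setting net torque to zero: T × 4.9 × 0.5878 = 809.2 → T = 809.2 / 2.88 = 281 N.

T ≈ 281 N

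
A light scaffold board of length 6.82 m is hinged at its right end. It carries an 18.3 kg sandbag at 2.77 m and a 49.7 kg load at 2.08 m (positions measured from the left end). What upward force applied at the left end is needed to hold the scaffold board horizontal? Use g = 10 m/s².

F ≈ 454 N

Sum moments about the right end (the unknown pivot reaction has zero arm there).
Sandbag: 18.3 × 10 = 183 N down at 2.77 m → arm 4.05 m, τ = 183 × 4.05 = 741.1 N·m counterclockwise.
Load: 49.7 × 10 = 497 N down at 2.08 m → arm 4.74 m, τ = 497 × 4.74 = 2356 N·m counterclockwise.
Net moment of the loads = 3097 N·m counterclockwise.
The upward force F acts at the left end, arm 6.82 m, giving F × 6.82 clockwise.
Balancing moments: F × 6.82 = 3097, giving F = 3097 / 6.82 = 454 N.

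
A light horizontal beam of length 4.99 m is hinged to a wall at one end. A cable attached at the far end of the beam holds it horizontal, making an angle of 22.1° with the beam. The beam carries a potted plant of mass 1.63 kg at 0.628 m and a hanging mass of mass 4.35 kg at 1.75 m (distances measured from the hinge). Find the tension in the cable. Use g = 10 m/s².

Take moments about the hinge.
Potted plant: 1.63 × 10 = 16.3 N down at 0.628 m → arm 0.628 m, τ = 16.3 × 0.628 = 10.24 N·m clockwise.
Hanging mass: 4.35 × 10 = 43.5 N down at 1.75 m → arm 1.75 m, τ = 43.5 × 1.75 = 76.12 N·m clockwise.
Total clockwise load moment = 86.36 N·m.
The cable tension T acts at 4.99 m; only its component perpendicular to the beam, T sinθ, produces torque. sin 22.1° = 0.3762.
Balancing moments: T × 4.99 × 0.3762 = 86.36, giving T = 86.36 / 1.877 = 46 N.

T ≈ 46 N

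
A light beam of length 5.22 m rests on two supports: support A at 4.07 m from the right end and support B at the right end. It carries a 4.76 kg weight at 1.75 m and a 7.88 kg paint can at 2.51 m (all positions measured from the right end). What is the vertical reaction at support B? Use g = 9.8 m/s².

R_B ≈ 56.2 N

Taking torques about support A:
Weight: 4.76 × 9.8 = 46.65 N down at 1.75 m → arm 2.32 m, τ = 46.65 × 2.32 = 108.2 N·m clockwise.
Paint can: 7.88 × 9.8 = 77.22 N down at 2.51 m → arm 1.56 m, τ = 77.22 × 1.56 = 120.5 N·m clockwise.
Net load moment about support A = 228.7 N·m clockwise.
Reaction R at support B is upward at 0 m, arm 4.07 m → moment R × 4.07 counterclockwise.
Balancing moments: R × 4.07 = 228.7, giving R = 56.2 N.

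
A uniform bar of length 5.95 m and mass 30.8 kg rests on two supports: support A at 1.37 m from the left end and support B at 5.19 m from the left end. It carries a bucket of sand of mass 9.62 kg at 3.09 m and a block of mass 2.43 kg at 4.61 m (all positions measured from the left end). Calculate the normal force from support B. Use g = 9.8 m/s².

R_B ≈ 189 N

Choose support A as the axis so its reaction then has zero moment arm.
Beam weight: 30.8 × 9.8 = 301.8 N down at 2.975 m → arm 1.605 m, τ = 301.8 × 1.605 = 484.4 N·m clockwise.
Bucket of sand: 9.62 × 9.8 = 94.28 N down at 3.09 m → arm 1.72 m, τ = 94.28 × 1.72 = 162.2 N·m clockwise.
Block: 2.43 × 9.8 = 23.81 N down at 4.61 m → arm 3.24 m, τ = 23.81 × 3.24 = 77.14 N·m clockwise.
Net load moment about support A = 723.7 N·m clockwise.
Reaction R at support B is upward at 5.19 m, arm 3.82 m → moment R × 3.82 counterclockwise.
Στ = 0 ⇒ R × 3.82 = 723.7 ⇒ R = 189 N.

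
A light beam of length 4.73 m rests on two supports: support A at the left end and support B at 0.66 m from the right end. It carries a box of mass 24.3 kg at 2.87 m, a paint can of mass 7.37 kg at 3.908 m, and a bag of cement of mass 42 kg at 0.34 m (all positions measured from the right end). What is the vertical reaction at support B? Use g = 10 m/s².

About support A:
Box: 24.3 × 10 = 243 N down at 2.87 m → arm 1.86 m, τ = 243 × 1.86 = 452 N·m clockwise.
Paint can: 7.37 × 10 = 73.7 N down at 3.908 m → arm 0.822 m, τ = 73.7 × 0.822 = 60.58 N·m clockwise.
Bag of cement: 42 × 10 = 420 N down at 0.34 m → arm 4.39 m, τ = 420 × 4.39 = 1844 N·m clockwise.
Net load moment about support A = 2357 N·m clockwise.
Reaction R at support B is upward at 0.66 m, arm 4.07 m → moment R × 4.07 counterclockwise.
Στ = 0 ⇒ R × 4.07 = 2357 ⇒ R = 579 N.

R_B ≈ 579 N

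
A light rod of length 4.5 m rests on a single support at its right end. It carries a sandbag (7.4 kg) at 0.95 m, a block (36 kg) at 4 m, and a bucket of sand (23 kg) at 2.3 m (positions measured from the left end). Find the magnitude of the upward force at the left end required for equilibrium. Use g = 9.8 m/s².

F ≈ 207 N

About the right end:
Sandbag: 7.4 × 9.8 = 72.52 N down at 0.95 m → arm 3.55 m, τ = 72.52 × 3.55 = 257.4 N·m counterclockwise.
Block: 36 × 9.8 = 352.8 N down at 4 m → arm 0.5 m, τ = 352.8 × 0.5 = 176.4 N·m counterclockwise.
Bucket of sand: 23 × 9.8 = 225.4 N down at 2.3 m → arm 2.2 m, τ = 225.4 × 2.2 = 495.9 N·m counterclockwise.
Net moment of the loads = 929.7 N·m counterclockwise.
The upward force F acts at the left end, arm 4.5 m, giving F × 4.5 clockwise.
Setting net torque to zero: F × 4.5 = 929.7 → F = 929.7 / 4.5 = 207 N.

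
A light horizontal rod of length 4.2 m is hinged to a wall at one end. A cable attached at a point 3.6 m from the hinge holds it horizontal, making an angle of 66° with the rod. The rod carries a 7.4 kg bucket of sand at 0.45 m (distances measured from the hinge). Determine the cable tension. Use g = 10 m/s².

T ≈ 10.1 N

Sum moments about the hinge (the unknown hinge reaction has zero arm there).
Bucket of sand: 7.4 × 10 = 74 N down at 0.45 m → arm 0.45 m, τ = 74 × 0.45 = 33.3 N·m clockwise.
Total clockwise load moment = 33.3 N·m.
The cable tension T acts at 3.6 m; only its component perpendicular to the rod, T sinθ, produces torque. sin 66° = 0.9135.
Balancing moments: T × 3.6 × 0.9135 = 33.3, giving T = 33.3 / 3.289 = 10.1 N.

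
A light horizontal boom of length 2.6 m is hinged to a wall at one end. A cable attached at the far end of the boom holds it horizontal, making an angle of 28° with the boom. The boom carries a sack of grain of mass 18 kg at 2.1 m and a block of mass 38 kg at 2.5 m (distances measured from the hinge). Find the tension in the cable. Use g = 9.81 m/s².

T ≈ 1070 N

Sum moments about the hinge (the unknown hinge reaction has zero arm there).
Sack of grain: 18 × 9.81 = 176.6 N down at 2.1 m → arm 2.1 m, τ = 176.6 × 2.1 = 370.9 N·m clockwise.
Block: 38 × 9.81 = 372.8 N down at 2.5 m → arm 2.5 m, τ = 372.8 × 2.5 = 932 N·m clockwise.
Total clockwise load moment = 1303 N·m.
The cable tension T acts at 2.6 m; only its component perpendicular to the boom, T sinθ, produces torque. sin 28° = 0.4695.
Setting net torque to zero: T × 2.6 × 0.4695 = 1303 → T = 1303 / 1.221 = 1070 N.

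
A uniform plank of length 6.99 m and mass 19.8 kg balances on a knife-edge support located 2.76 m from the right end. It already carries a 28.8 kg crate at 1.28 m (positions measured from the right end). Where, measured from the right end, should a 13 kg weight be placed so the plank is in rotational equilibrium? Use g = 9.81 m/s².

x ≈ 4.92 m from the right end

Take moments about the knife-edge support (at 2.76 m from the right end).
Beam weight: 19.8 × 9.81 = 194.2 N down at 3.495 m → arm 0.735 m, τ = 194.2 × 0.735 = 142.7 N·m counterclockwise.
Crate: 28.8 × 9.81 = 282.5 N down at 1.28 m → arm 1.48 m, τ = 282.5 × 1.48 = 418.1 N·m clockwise.
Net moment of existing loads = 275.4 N·m clockwise.
The weight weighs 13 × 9.81 = 127.5 N and must supply an equal counterclockwise moment, so its lever arm about the knife-edge support is 275.4 / 127.5 = 2.16 m.
That puts it at 2.76 + 2.16 = 4.92 m from the right end.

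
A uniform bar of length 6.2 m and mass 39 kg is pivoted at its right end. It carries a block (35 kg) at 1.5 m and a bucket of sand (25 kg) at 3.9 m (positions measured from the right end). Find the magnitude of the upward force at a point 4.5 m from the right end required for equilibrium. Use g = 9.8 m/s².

About the right end:
Beam weight: 39 × 9.8 = 382.2 N down at 3.1 m → arm 3.1 m, τ = 382.2 × 3.1 = 1185 N·m counterclockwise.
Block: 35 × 9.8 = 343 N down at 1.5 m → arm 1.5 m, τ = 343 × 1.5 = 514.5 N·m counterclockwise.
Bucket of sand: 25 × 9.8 = 245 N down at 3.9 m → arm 3.9 m, τ = 245 × 3.9 = 955.5 N·m counterclockwise.
Net moment of the loads = 2655 N·m counterclockwise.
The upward force F acts at a point 4.5 m from the right end, arm 4.5 m, giving F × 4.5 clockwise.
Balancing moments: F × 4.5 = 2655, giving F = 2655 / 4.5 = 590 N.

F ≈ 590 N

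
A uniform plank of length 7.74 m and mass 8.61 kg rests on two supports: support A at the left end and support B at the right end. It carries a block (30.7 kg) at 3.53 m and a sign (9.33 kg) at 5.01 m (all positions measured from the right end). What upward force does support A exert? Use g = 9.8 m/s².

Choose support B as the axis so its reaction then has zero moment arm.
Beam weight: 8.61 × 9.8 = 84.38 N down at 3.87 m → arm 3.87 m, τ = 84.38 × 3.87 = 326.6 N·m counterclockwise.
Block: 30.7 × 9.8 = 300.9 N down at 3.53 m → arm 3.53 m, τ = 300.9 × 3.53 = 1062 N·m counterclockwise.
Sign: 9.33 × 9.8 = 91.43 N down at 5.01 m → arm 5.01 m, τ = 91.43 × 5.01 = 458.1 N·m counterclockwise.
Net load moment about support B = 1847 N·m counterclockwise.
Reaction R at support A is upward at 7.74 m, arm 7.74 m → moment R × 7.74 clockwise.
Στ = 0 ⇒ R × 7.74 = 1847 ⇒ R = 239 N.

R_A ≈ 239 N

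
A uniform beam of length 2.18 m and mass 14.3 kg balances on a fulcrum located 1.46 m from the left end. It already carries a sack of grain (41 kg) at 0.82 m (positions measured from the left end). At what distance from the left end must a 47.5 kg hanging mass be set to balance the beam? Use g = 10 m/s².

x ≈ 2.12 m from the left end

Sum moments about the fulcrum (at 1.46 m from the left end) (the support reaction has zero arm there).
Beam weight: 14.3 × 10 = 143 N down at 1.09 m → arm 0.37 m, τ = 143 × 0.37 = 52.91 N·m counterclockwise.
Sack of grain: 41 × 10 = 410 N down at 0.82 m → arm 0.64 m, τ = 410 × 0.64 = 262.4 N·m counterclockwise.
Net moment of existing loads = 315.3 N·m counterclockwise.
The hanging mass weighs 47.5 × 10 = 475 N and must supply an equal clockwise moment, so its lever arm about the fulcrum is 315.3 / 475 = 0.664 m.
That puts it at 1.46 + 0.664 = 2.12 m from the left end.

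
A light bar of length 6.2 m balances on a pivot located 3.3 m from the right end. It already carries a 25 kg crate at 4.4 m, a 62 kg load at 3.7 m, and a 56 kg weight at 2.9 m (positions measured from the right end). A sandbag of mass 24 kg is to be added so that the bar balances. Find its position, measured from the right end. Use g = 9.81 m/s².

x ≈ 2.05 m from the right end

Sum moments about the pivot (at 3.3 m from the right end) (the support reaction has zero arm there).
Crate: 25 × 9.81 = 245.2 N down at 4.4 m → arm 1.1 m, τ = 245.2 × 1.1 = 269.7 N·m counterclockwise.
Load: 62 × 9.81 = 608.2 N down at 3.7 m → arm 0.4 m, τ = 608.2 × 0.4 = 243.3 N·m counterclockwise.
Weight: 56 × 9.81 = 549.4 N down at 2.9 m → arm 0.4 m, τ = 549.4 × 0.4 = 219.8 N·m clockwise.
Net moment of existing loads = 293.2 N·m counterclockwise.
The sandbag weighs 24 × 9.81 = 235.4 N and must supply an equal clockwise moment, so its lever arm about the pivot is 293.2 / 235.4 = 1.25 m.
That puts it at 3.3 − 1.25 = 2.05 m from the right end.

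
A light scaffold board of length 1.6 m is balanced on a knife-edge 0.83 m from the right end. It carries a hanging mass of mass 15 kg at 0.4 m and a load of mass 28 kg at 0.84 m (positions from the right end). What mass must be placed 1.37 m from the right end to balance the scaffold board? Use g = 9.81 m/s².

Sum moments about the knife-edge (at 0.83 m from the right end) (the support reaction has zero arm there).
Hanging mass: 15 × 9.81 = 147.2 N down at 0.4 m → arm 0.43 m, τ = 147.2 × 0.43 = 63.3 N·m clockwise.
Load: 28 × 9.81 = 274.7 N down at 0.84 m → arm 0.01 m, τ = 274.7 × 0.01 = 2.747 N·m counterclockwise.
Net moment of known loads = 60.55 N·m clockwise.
An unknown mass m at 1.37 m has arm 0.54 m; its moment is m·g·0.54 counterclockwise.
Balancing moments: m × 9.81 × 0.54 = 60.55, giving m = 60.55 / (9.81 × 0.54) = 11.4 kg.

m ≈ 11.4 kg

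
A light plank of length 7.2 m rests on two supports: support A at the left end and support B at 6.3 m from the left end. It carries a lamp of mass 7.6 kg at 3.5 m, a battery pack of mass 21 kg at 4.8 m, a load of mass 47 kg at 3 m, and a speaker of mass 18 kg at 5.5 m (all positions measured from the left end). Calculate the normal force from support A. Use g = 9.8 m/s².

Choose support B as the axis so its reaction then has zero moment arm.
Lamp: 7.6 × 9.8 = 74.48 N down at 3.5 m → arm 2.8 m, τ = 74.48 × 2.8 = 208.5 N·m counterclockwise.
Battery pack: 21 × 9.8 = 205.8 N down at 4.8 m → arm 1.5 m, τ = 205.8 × 1.5 = 308.7 N·m counterclockwise.
Load: 47 × 9.8 = 460.6 N down at 3 m → arm 3.3 m, τ = 460.6 × 3.3 = 1520 N·m counterclockwise.
Speaker: 18 × 9.8 = 176.4 N down at 5.5 m → arm 0.8 m, τ = 176.4 × 0.8 = 141.1 N·m counterclockwise.
Net load moment about support B = 2178 N·m counterclockwise.
Reaction R at support A is upward at 0 m, arm 6.3 m → moment R × 6.3 clockwise.
Balancing moments: R × 6.3 = 2178, giving R = 346 N.

R_A ≈ 346 N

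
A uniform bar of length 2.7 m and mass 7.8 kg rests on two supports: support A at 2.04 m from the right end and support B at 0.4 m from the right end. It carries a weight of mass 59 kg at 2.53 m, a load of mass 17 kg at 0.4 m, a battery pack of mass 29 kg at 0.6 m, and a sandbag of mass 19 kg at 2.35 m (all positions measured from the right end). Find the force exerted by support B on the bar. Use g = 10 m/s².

R_B ≈ 245 N

Choose support A as the axis so its reaction then has zero moment arm.
Beam weight: 7.8 × 10 = 78 N down at 1.35 m → arm 0.69 m, τ = 78 × 0.69 = 53.82 N·m clockwise.
Weight: 59 × 10 = 590 N down at 2.53 m → arm 0.49 m, τ = 590 × 0.49 = 289.1 N·m counterclockwise.
Load: 17 × 10 = 170 N down at 0.4 m → arm 1.64 m, τ = 170 × 1.64 = 278.8 N·m clockwise.
Battery pack: 29 × 10 = 290 N down at 0.6 m → arm 1.44 m, τ = 290 × 1.44 = 417.6 N·m clockwise.
Sandbag: 19 × 10 = 190 N down at 2.35 m → arm 0.31 m, τ = 190 × 0.31 = 58.9 N·m counterclockwise.
Net load moment about support A = 402.2 N·m clockwise.
Reaction R at support B is upward at 0.4 m, arm 1.64 m → moment R × 1.64 counterclockwise.
For rotational equilibrium, R × 1.64 = 402.2, so R = 245 N.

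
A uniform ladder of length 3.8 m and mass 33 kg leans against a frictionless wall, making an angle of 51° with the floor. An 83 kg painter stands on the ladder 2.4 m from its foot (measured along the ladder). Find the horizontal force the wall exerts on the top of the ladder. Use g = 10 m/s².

N_wall ≈ 558 N

Take moments about the foot of the ladder.
Ladder weight 33×10 = 330 N acts at 1.9 m along the ladder; its horizontal arm is 1.9·cos51° = 1.196 m → τ = 394.7 N·m clockwise.
Painter: 83×10 = 830 N at 2.4 m → arm 1.51 m → τ = 1253 N·m clockwise.
Wall normal N acts horizontally at the top; its moment arm is the height L sinθ = 3.8·sin51° = 2.953 m, counterclockwise.
Στ = 0 ⇒ N × 2.953 = 1648 ⇒ N = 558 N.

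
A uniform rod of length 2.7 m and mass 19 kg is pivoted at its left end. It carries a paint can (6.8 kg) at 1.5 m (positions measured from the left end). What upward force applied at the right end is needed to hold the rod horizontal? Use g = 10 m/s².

About the left end:
Beam weight: 19 × 10 = 190 N down at 1.35 m → arm 1.35 m, τ = 190 × 1.35 = 256.5 N·m clockwise.
Paint can: 6.8 × 10 = 68 N down at 1.5 m → arm 1.5 m, τ = 68 × 1.5 = 102 N·m clockwise.
Net moment of the loads = 358.5 N·m clockwise.
The upward force F acts at the right end, arm 2.7 m, giving F × 2.7 counterclockwise.
Balancing moments: F × 2.7 = 358.5, giving F = 358.5 / 2.7 = 133 N.

F ≈ 133 N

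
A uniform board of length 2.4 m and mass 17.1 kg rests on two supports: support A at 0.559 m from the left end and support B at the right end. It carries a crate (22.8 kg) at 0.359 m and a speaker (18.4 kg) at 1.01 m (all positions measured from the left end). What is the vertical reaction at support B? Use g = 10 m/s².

Take moments about support A.
Beam weight: 17.1 × 10 = 171 N down at 1.2 m → arm 0.641 m, τ = 171 × 0.641 = 109.6 N·m clockwise.
Crate: 22.8 × 10 = 228 N down at 0.359 m → arm 0.2 m, τ = 228 × 0.2 = 45.6 N·m counterclockwise.
Speaker: 18.4 × 10 = 184 N down at 1.01 m → arm 0.451 m, τ = 184 × 0.451 = 82.98 N·m clockwise.
Net load moment about support A = 147 N·m clockwise.
Reaction R at support B is upward at 2.4 m, arm 1.841 m → moment R × 1.841 counterclockwise.
Στ = 0 ⇒ R × 1.841 = 147 ⇒ R = 79.8 N.

R_B ≈ 79.8 N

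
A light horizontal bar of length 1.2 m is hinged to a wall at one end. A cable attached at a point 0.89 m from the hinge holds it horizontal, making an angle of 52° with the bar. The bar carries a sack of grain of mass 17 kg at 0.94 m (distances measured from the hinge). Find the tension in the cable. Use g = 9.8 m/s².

T ≈ 223 N

Take moments about the hinge.
Sack of grain: 17 × 9.8 = 166.6 N down at 0.94 m → arm 0.94 m, τ = 166.6 × 0.94 = 156.6 N·m clockwise.
Total clockwise load moment = 156.6 N·m.
The cable tension T acts at 0.89 m; only its component perpendicular to the bar, T sinθ, produces torque. sin 52° = 0.788.
Balancing moments: T × 0.89 × 0.788 = 156.6, giving T = 156.6 / 0.7013 = 223 N.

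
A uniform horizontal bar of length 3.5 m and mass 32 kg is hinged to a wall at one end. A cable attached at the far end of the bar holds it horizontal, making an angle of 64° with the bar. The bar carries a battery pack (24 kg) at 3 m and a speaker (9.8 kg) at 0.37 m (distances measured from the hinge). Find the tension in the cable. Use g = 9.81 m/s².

Choose the hinge as the axis so the unknown hinge reaction has zero arm there.
Beam weight: 32 × 9.81 = 313.9 N down at 1.75 m → arm 1.75 m, τ = 313.9 × 1.75 = 549.3 N·m clockwise.
Battery pack: 24 × 9.81 = 235.4 N down at 3 m → arm 3 m, τ = 235.4 × 3 = 706.2 N·m clockwise.
Speaker: 9.8 × 9.81 = 96.14 N down at 0.37 m → arm 0.37 m, τ = 96.14 × 0.37 = 35.57 N·m clockwise.
Total clockwise load moment = 1291 N·m.
The cable tension T acts at 3.5 m; only its component perpendicular to the bar, T sinθ, produces torque. sin 64° = 0.8988.
For rotational equilibrium, T × 3.5 × 0.8988 = 1291, so T = 1291 / 3.146 = 410 N.

T ≈ 410 N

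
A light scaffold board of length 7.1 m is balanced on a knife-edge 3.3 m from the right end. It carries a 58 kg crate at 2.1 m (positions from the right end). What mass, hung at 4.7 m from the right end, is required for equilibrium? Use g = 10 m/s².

Sum moments about the knife-edge (at 3.3 m from the right end) (the support reaction has zero arm there).
Crate: 58 × 10 = 580 N down at 2.1 m → arm 1.2 m, τ = 580 × 1.2 = 696 N·m clockwise.
Net moment of known loads = 696 N·m clockwise.
An unknown mass m at 4.7 m has arm 1.4 m; its moment is m·g·1.4 counterclockwise.
For rotational equilibrium, m × 10 × 1.4 = 696, so m = 696 / (10 × 1.4) = 49.7 kg.

m ≈ 49.7 kg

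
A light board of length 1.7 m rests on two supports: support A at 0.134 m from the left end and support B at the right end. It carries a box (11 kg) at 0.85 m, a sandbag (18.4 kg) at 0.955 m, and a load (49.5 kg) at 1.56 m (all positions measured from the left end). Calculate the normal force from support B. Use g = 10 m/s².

Choose support A as the axis so its reaction then has zero moment arm.
Box: 11 × 10 = 110 N down at 0.85 m → arm 0.716 m, τ = 110 × 0.716 = 78.76 N·m clockwise.
Sandbag: 18.4 × 10 = 184 N down at 0.955 m → arm 0.821 m, τ = 184 × 0.821 = 151.1 N·m clockwise.
Load: 49.5 × 10 = 495 N down at 1.56 m → arm 1.426 m, τ = 495 × 1.426 = 705.9 N·m clockwise.
Net load moment about support A = 935.8 N·m clockwise.
Reaction R at support B is upward at 1.7 m, arm 1.566 m → moment R × 1.566 counterclockwise.
Στ = 0 ⇒ R × 1.566 = 935.8 ⇒ R = 598 N.

R_B ≈ 598 N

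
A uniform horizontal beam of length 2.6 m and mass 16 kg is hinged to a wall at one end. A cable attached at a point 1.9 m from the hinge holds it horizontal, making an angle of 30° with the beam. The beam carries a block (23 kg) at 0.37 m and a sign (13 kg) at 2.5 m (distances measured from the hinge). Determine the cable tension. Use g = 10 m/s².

About the hinge:
Beam weight: 16 × 10 = 160 N down at 1.3 m → arm 1.3 m, τ = 160 × 1.3 = 208 N·m clockwise.
Block: 23 × 10 = 230 N down at 0.37 m → arm 0.37 m, τ = 230 × 0.37 = 85.1 N·m clockwise.
Sign: 13 × 10 = 130 N down at 2.5 m → arm 2.5 m, τ = 130 × 2.5 = 325 N·m clockwise.
Total clockwise load moment = 618.1 N·m.
The cable tension T acts at 1.9 m; only its component perpendicular to the beam, T sinθ, produces torque. sin 30° = 0.5.
Balancing moments: T × 1.9 × 0.5 = 618.1, giving T = 618.1 / 0.95 = 651 N.

T ≈ 651 N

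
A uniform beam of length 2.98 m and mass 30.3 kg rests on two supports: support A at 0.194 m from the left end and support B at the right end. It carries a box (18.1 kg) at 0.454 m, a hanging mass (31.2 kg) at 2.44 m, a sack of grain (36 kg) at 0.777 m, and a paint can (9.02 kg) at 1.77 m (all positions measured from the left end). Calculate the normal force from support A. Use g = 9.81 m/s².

R_A ≈ 697 N

Sum moments about support B (its reaction then has zero moment arm).
Beam weight: 30.3 × 9.81 = 297.2 N down at 1.49 m → arm 1.49 m, τ = 297.2 × 1.49 = 442.8 N·m counterclockwise.
Box: 18.1 × 9.81 = 177.6 N down at 0.454 m → arm 2.526 m, τ = 177.6 × 2.526 = 448.6 N·m counterclockwise.
Hanging mass: 31.2 × 9.81 = 306.1 N down at 2.44 m → arm 0.54 m, τ = 306.1 × 0.54 = 165.3 N·m counterclockwise.
Sack of grain: 36 × 9.81 = 353.2 N down at 0.777 m → arm 2.203 m, τ = 353.2 × 2.203 = 778.1 N·m counterclockwise.
Paint can: 9.02 × 9.81 = 88.49 N down at 1.77 m → arm 1.21 m, τ = 88.49 × 1.21 = 107.1 N·m counterclockwise.
Net load moment about support B = 1942 N·m counterclockwise.
Reaction R at support A is upward at 0.194 m, arm 2.786 m → moment R × 2.786 clockwise.
Balancing moments: R × 2.786 = 1942, giving R = 697 N.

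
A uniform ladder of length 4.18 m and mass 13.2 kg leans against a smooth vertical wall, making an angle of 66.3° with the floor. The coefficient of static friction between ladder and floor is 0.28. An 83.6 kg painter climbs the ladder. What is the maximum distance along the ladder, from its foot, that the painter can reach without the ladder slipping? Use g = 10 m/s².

d ≈ 2.76 m

Sum moments about the foot of the ladder (the floor normal and friction both act there and drop out).
Ladder weight 13.2×10 = 132 N acts at 2.09 m along the ladder; its horizontal arm is 2.09·cos66.3° = 0.8401 m → τ = 110.9 N·m clockwise.
Painter weight 83.6×10 = 836 N at distance d → arm d·cos66.3° → τ = 836·d·0.4019 clockwise.
Wall normal N at the top has arm L sinθ = 3.827 m counterclockwise, so Στ = 0 gives N·3.827 = 110.9 + 336·d.
ΣFy = 0 ⇒ N_floor = 968 N, so the maximum friction is μ_s·N_floor = 0.28×968 = 271 N. ΣFx = 0 ⇒ N_wall = f, so at the slipping point N = 271 N.
Substituting: 271×3.827 = 110.9 + 336·d ⇒ d = (1037 − 110.9) / 336 = 2.76 m.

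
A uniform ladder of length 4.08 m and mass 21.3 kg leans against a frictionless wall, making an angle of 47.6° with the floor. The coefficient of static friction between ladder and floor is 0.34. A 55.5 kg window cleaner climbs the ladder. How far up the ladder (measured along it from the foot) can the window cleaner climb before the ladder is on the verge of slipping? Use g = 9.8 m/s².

d ≈ 1.32 m

About the foot of the ladder:
Ladder weight 21.3×9.8 = 208.7 N acts at 2.04 m along the ladder; its horizontal arm is 2.04·cos47.6° = 1.376 m → τ = 287.2 N·m clockwise.
Window cleaner weight 55.5×9.8 = 543.9 N at distance d → arm d·cos47.6° → τ = 543.9·d·0.6743 clockwise.
Wall normal N at the top has arm L sinθ = 3.013 m counterclockwise, so Στ = 0 gives N·3.013 = 287.2 + 366.8·d.
ΣFy = 0 ⇒ N_floor = 752.6 N, so the maximum friction is μ_s·N_floor = 0.34×752.6 = 255.9 N. ΣFx = 0 ⇒ N_wall = f, so at the slipping point N = 255.9 N.
Substituting: 255.9×3.013 = 287.2 + 366.8·d ⇒ d = (771 − 287.2) / 366.8 = 1.32 m.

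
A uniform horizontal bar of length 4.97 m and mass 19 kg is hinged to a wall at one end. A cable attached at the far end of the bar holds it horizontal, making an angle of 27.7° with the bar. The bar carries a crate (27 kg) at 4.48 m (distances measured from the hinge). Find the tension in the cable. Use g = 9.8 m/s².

T ≈ 713 N

Take moments about the hinge.
Beam weight: 19 × 9.8 = 186.2 N down at 2.485 m → arm 2.485 m, τ = 186.2 × 2.485 = 462.7 N·m clockwise.
Crate: 27 × 9.8 = 264.6 N down at 4.48 m → arm 4.48 m, τ = 264.6 × 4.48 = 1185 N·m clockwise.
Total clockwise load moment = 1648 N·m.
The cable tension T acts at 4.97 m; only its component perpendicular to the bar, T sinθ, produces torque. sin 27.7° = 0.4648.
Balancing moments: T × 4.97 × 0.4648 = 1648, giving T = 1648 / 2.31 = 713 N.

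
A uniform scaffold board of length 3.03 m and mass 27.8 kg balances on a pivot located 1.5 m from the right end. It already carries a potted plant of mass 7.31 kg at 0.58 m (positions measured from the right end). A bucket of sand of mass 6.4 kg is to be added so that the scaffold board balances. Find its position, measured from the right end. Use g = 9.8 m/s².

About the pivot (at 1.5 m from the right end):
Beam weight: 27.8 × 9.8 = 272.4 N down at 1.515 m → arm 0.015 m, τ = 272.4 × 0.015 = 4.086 N·m counterclockwise.
Potted plant: 7.31 × 9.8 = 71.64 N down at 0.58 m → arm 0.92 m, τ = 71.64 × 0.92 = 65.91 N·m clockwise.
Net moment of existing loads = 61.82 N·m clockwise.
The bucket of sand weighs 6.4 × 9.8 = 62.72 N and must supply an equal counterclockwise moment, so its lever arm about the pivot is 61.82 / 62.72 = 0.986 m.
That puts it at 1.5 + 0.986 = 2.49 m from the right end.

x ≈ 2.49 m from the right end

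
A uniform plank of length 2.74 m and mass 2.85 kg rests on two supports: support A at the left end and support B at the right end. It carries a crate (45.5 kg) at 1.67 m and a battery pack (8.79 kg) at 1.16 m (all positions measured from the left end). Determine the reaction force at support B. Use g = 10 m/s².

R_B ≈ 329 N

Sum moments about support A (its reaction then has zero moment arm).
Beam weight: 2.85 × 10 = 28.5 N down at 1.37 m → arm 1.37 m, τ = 28.5 × 1.37 = 39.05 N·m clockwise.
Crate: 45.5 × 10 = 455 N down at 1.67 m → arm 1.67 m, τ = 455 × 1.67 = 759.9 N·m clockwise.
Battery pack: 8.79 × 10 = 87.9 N down at 1.16 m → arm 1.16 m, τ = 87.9 × 1.16 = 102 N·m clockwise.
Net load moment about support A = 900.9 N·m clockwise.
Reaction R at support B is upward at 2.74 m, arm 2.74 m → moment R × 2.74 counterclockwise.
Στ = 0 ⇒ R × 2.74 = 900.9 ⇒ R = 329 N.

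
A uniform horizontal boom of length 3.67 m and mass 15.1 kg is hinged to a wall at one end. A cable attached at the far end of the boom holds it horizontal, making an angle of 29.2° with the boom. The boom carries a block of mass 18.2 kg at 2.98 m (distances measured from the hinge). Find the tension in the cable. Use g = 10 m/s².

Take moments about the hinge.
Beam weight: 15.1 × 10 = 151 N down at 1.835 m → arm 1.835 m, τ = 151 × 1.835 = 277.1 N·m clockwise.
Block: 18.2 × 10 = 182 N down at 2.98 m → arm 2.98 m, τ = 182 × 2.98 = 542.4 N·m clockwise.
Total clockwise load moment = 819.5 N·m.
The cable tension T acts at 3.67 m; only its component perpendicular to the boom, T sinθ, produces torque. sin 29.2° = 0.4879.
For rotational equilibrium, T × 3.67 × 0.4879 = 819.5, so T = 819.5 / 1.791 = 458 N.

T ≈ 458 N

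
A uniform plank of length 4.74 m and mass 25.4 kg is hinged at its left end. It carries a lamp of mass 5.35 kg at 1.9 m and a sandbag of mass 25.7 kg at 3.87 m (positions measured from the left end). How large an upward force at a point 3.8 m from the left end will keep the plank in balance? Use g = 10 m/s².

Choose the left end as the axis so the unknown pivot reaction has zero arm there.
Beam weight: 25.4 × 10 = 254 N down at 2.37 m → arm 2.37 m, τ = 254 × 2.37 = 602 N·m clockwise.
Lamp: 5.35 × 10 = 53.5 N down at 1.9 m → arm 1.9 m, τ = 53.5 × 1.9 = 101.6 N·m clockwise.
Sandbag: 25.7 × 10 = 257 N down at 3.87 m → arm 3.87 m, τ = 257 × 3.87 = 994.6 N·m clockwise.
Net moment of the loads = 1698 N·m clockwise.
The upward force F acts at a point 3.8 m from the left end, arm 3.8 m, giving F × 3.8 counterclockwise.
Balancing moments: F × 3.8 = 1698, giving F = 1698 / 3.8 = 447 N.

F ≈ 447 N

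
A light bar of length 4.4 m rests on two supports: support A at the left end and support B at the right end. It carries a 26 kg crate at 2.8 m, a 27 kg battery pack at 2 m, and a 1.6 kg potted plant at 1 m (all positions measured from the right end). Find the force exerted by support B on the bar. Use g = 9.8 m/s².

Sum moments about support A (its reaction then has zero moment arm).
Crate: 26 × 9.8 = 254.8 N down at 2.8 m → arm 1.6 m, τ = 254.8 × 1.6 = 407.7 N·m clockwise.
Battery pack: 27 × 9.8 = 264.6 N down at 2 m → arm 2.4 m, τ = 264.6 × 2.4 = 635 N·m clockwise.
Potted plant: 1.6 × 9.8 = 15.68 N down at 1 m → arm 3.4 m, τ = 15.68 × 3.4 = 53.31 N·m clockwise.
Net load moment about support A = 1096 N·m clockwise.
Reaction R at support B is upward at 0 m, arm 4.4 m → moment R × 4.4 counterclockwise.
For rotational equilibrium, R × 4.4 = 1096, so R = 249 N.

R_B ≈ 249 N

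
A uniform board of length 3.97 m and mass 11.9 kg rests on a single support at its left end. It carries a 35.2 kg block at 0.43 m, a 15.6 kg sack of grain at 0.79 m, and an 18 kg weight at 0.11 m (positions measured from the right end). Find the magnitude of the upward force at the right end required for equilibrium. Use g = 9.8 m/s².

F ≈ 660 N

Choose the left end as the axis so the unknown pivot reaction has zero arm there.
Beam weight: 11.9 × 9.8 = 116.6 N down at 1.985 m → arm 1.985 m, τ = 116.6 × 1.985 = 231.5 N·m clockwise.
Block: 35.2 × 9.8 = 345 N down at 0.43 m → arm 3.54 m, τ = 345 × 3.54 = 1221 N·m clockwise.
Sack of grain: 15.6 × 9.8 = 152.9 N down at 0.79 m → arm 3.18 m, τ = 152.9 × 3.18 = 486.2 N·m clockwise.
Weight: 18 × 9.8 = 176.4 N down at 0.11 m → arm 3.86 m, τ = 176.4 × 3.86 = 680.9 N·m clockwise.
Net moment of the loads = 2620 N·m clockwise.
The upward force F acts at the right end, arm 3.97 m, giving F × 3.97 counterclockwise.
Balancing moments: F × 3.97 = 2620, giving F = 2620 / 3.97 = 660 N.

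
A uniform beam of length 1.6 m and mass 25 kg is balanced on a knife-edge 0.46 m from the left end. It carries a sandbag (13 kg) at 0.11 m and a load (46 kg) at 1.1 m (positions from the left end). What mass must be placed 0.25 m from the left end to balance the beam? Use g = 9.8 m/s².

m ≈ 159 kg

Choose the knife-edge (at 0.46 m from the left end) as the axis so the support reaction has zero arm there.
Beam weight: 25 × 9.8 = 245 N down at 0.8 m → arm 0.34 m, τ = 245 × 0.34 = 83.3 N·m clockwise.
Sandbag: 13 × 9.8 = 127.4 N down at 0.11 m → arm 0.35 m, τ = 127.4 × 0.35 = 44.59 N·m counterclockwise.
Load: 46 × 9.8 = 450.8 N down at 1.1 m → arm 0.64 m, τ = 450.8 × 0.64 = 288.5 N·m clockwise.
Net moment of known loads = 327.2 N·m clockwise.
An unknown mass m at 0.25 m has arm 0.21 m; its moment is m·g·0.21 counterclockwise.
Balancing moments: m × 9.8 × 0.21 = 327.2, giving m = 327.2 / (9.8 × 0.21) = 159 kg.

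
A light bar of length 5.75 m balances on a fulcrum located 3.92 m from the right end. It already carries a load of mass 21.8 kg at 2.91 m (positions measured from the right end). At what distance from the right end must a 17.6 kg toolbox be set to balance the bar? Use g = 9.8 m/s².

Take moments about the fulcrum (at 3.92 m from the right end).
Load: 21.8 × 9.8 = 213.6 N down at 2.91 m → arm 1.01 m, τ = 213.6 × 1.01 = 215.7 N·m clockwise.
Net moment of existing loads = 215.7 N·m clockwise.
The toolbox weighs 17.6 × 9.8 = 172.5 N and must supply an equal counterclockwise moment, so its lever arm about the fulcrum is 215.7 / 172.5 = 1.25 m.
That puts it at 3.92 + 1.25 = 5.17 m from the right end.

x ≈ 5.17 m from the right end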